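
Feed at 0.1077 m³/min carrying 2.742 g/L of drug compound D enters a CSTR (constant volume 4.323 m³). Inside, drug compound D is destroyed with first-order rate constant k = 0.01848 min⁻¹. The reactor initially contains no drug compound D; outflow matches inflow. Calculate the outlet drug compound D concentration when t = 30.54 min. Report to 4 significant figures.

V dC/dt = Q(C_in − C) − k V C.
This is linear with rate a = Q/V + k = 0.0433933 min⁻¹.
C_ss = Q C_in/(Q + kV) = 1.57426 g/L; C(t) = C_ss + (C₀ − C_ss) e^(−a t).
C(30.54) = 1.57426 + (-1.57426)·e^(−0.0433933·30.54) = 1.57426 + (-1.57426)·0.265742 = 1.15591 g/L.

1.156 g/L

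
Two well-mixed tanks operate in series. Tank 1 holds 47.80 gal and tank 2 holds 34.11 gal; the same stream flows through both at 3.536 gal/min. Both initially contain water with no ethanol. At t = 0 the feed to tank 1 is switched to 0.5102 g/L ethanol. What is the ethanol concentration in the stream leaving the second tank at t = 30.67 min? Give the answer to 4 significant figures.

0.3788 g/L

Species balance on tank i: dCᵢ/dt = (Cᵢ₋₁ − Cᵢ)/τᵢ with τᵢ = Vᵢ/Q.
τ₁ = 47.80/3.536 = 13.5181 min; τ₂ = 34.11/3.536 = 9.64649 min.
Solving the cascade with C₁(0)=C₂(0)=0 gives C₂(t) = C_in[1 − (τ₁ e^(−t/τ₁) − τ₂ e^(−t/τ₂))/(τ₁ − τ₂)].
At t = 30.67: e^(−t/τ₁) = 0.103435, e^(−t/τ₂) = 0.0416109.
C₂ = 0.5102·[1 − (13.5181·0.103435 − 9.64649·0.0416109)/(3.87161)] = 0.5102·0.742523 = 0.378835 g/L.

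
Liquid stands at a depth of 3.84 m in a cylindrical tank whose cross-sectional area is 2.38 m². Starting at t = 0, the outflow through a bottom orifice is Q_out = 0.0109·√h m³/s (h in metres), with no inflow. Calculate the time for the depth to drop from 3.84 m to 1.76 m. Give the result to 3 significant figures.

276 s

Accumulation of liquid (constant cross-section A): A dh/dt = −0.0109 √h.
∫ h^(−1/2) dh = −(0.0109/A) ∫ dt, giving 2√h = 2√h₀ − (0.0109/A) t.
t = 2A(√h₀ − √h)/0.0109 = 2·2.38·(√3.84 − √1.76)/0.0109
  = 4.7600 × (1.9596 − 1.3266) / 0.0109 = 276.40 s.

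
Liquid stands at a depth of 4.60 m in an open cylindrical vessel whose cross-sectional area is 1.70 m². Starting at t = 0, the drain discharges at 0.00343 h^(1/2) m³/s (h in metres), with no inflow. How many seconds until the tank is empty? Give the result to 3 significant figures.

2130 s

Mass balance (ρ constant): A dh/dt = −0.00343 √h.
This is separable: 2 d(√h)/dt = −0.00343/A, so √h = √h₀ − (0.00343/(2A)) t.
Set h = 0: 2√h₀ = (0.00343/A) t_empty ⇒ t_empty = 2A√h₀/0.00343.
t_empty = 2·1.70·√4.60/0.00343 = 3.4000·2.1448/0.00343 = 2126.0 s.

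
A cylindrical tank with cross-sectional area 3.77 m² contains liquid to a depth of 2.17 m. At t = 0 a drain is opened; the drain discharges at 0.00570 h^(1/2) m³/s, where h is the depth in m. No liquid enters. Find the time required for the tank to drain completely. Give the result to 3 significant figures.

With no inflow, A dh/dt = −0.00570 √h.
This is separable: 2 d(√h)/dt = −0.00570/A, so √h = √h₀ − (0.00570/(2A)) t.
Set h = 0: 2√h₀ = (0.00570/A) t_empty ⇒ t_empty = 2A√h₀/0.00570.
t_empty = 2·3.77·√2.17/0.00570 = 7.5400·1.4731/0.00570 = 1948.6 s.

1950 s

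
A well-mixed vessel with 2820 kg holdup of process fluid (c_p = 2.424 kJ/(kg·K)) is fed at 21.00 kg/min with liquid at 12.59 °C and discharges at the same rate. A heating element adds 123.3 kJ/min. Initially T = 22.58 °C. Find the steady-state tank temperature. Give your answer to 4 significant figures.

M c_p dT/dt = ṁ c_p (T_in − T) + Q̇.
At steady state dT/dt = 0 ⇒ T_ss = T_in + Q̇/(ṁ c_p) = 12.59 + 123.3/(21.00·2.424) = 15.0122 °C.

15.01 °C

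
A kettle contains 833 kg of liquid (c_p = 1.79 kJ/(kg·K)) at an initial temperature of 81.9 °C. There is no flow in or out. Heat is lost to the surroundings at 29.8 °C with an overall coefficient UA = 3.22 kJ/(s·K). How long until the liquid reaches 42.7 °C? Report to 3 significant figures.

646 s

M c_p dT/dt = −UA(T − T_amb).
τ = M c_p/UA = 463.07 s; T_ss = T_amb = 29.800 °C.
T(t) = T_ss + (T₀ − T_ss)e^(−t/τ); set T = 42.7:
t = −τ ln[(T − T_ss)/(T₀ − T_ss)] = −463.07 · ln(0.24760) = 646.41 s.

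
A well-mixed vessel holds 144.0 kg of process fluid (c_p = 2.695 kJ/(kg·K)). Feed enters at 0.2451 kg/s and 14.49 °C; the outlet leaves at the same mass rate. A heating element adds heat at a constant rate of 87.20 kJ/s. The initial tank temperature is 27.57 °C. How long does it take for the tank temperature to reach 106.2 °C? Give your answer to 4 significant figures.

635.8 s

First-law balance (no shaft work): M c_p dT/dt = ṁ c_p (T_in − T) + 87.20.
τ = M/ṁ = 587.515 s; T_ss = T_in + Q̇/(ṁ c_p) = 146.502 °C.
T(t) = T_ss + (T₀ − T_ss) e^(−t/τ). Set T = 106.2:
e^(−t/τ) = (106.2 − 146.502)/(27.57 − 146.502) = 0.338868
t = −587.515 · ln(0.338868) = 635.777 s.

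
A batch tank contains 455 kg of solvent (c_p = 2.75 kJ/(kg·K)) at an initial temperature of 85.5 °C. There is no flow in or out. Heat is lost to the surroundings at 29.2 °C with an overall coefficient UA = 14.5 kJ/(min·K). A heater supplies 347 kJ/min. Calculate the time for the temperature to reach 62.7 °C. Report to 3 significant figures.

Lumped-capacitance energy balance: M c_p dT/dt = UA(T_amb − T) + Q̇.
τ = M c_p/UA = 86.293 min; T_ss = T_amb + Q̇/UA = 29.2 + 347/14.5 = 53.131 °C.
T(t) = T_ss + (T₀ − T_ss)e^(−t/τ); set T = 62.7:
t = −τ ln[(T − T_ss)/(T₀ − T_ss)] = −86.293 · ln(0.29562) = 105.16 min.

105 min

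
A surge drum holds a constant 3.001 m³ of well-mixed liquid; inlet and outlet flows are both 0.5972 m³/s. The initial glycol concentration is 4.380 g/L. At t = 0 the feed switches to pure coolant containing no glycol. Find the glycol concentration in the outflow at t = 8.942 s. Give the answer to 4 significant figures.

Transient balance on the dissolved component: V dC/dt = Q(C_in − C).
So dC/dt = (C_in − C)/τ with τ = V/Q = 3.001/0.5972 = 5.02512 s.
Solution: C(t) = C_in + (C₀ − C_in) e^(−t/τ).
C(8.942) = 0 + (4.380 − 0)·e^(−8.942/5.02512) = 0 + (4.38000)·0.168729 = 0.739033 g/L.

0.7390 g/L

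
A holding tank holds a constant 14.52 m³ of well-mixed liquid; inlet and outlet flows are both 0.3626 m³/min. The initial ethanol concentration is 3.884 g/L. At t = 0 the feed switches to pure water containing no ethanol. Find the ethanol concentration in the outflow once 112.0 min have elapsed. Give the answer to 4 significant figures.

0.2369 g/L

Unsteady species balance (constant V, well mixed): V dC/dt = Q(C_in − C).
Rewrite as dC/dt + C/τ = C_in/τ, τ = V/Q = 40.0441 min.
Solution: C(t) = C_in + (C₀ − C_in) e^(−t/τ).
C(112.0) = 0 + (3.884 − 0)·e^(−112.0/40.0441) = 0 + (3.88400)·0.0609980 = 0.236916 g/L.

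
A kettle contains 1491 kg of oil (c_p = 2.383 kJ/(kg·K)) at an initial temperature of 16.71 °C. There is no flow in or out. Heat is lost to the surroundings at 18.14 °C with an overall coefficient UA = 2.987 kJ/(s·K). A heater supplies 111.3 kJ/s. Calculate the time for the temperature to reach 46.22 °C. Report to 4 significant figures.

1711 s

Lumped-capacitance energy balance: M c_p dT/dt = UA(T_amb − T) + Q̇.
τ = M c_p/UA = 1189.51 s; T_ss = T_amb + Q̇/UA = 18.14 + 111.3/2.987 = 55.4015 °C.
T(t) = T_ss + (T₀ − T_ss)e^(−t/τ); set T = 46.22:
t = −τ ln[(T − T_ss)/(T₀ − T_ss)] = −1189.51 · ln(0.237300) = 1711.02 s.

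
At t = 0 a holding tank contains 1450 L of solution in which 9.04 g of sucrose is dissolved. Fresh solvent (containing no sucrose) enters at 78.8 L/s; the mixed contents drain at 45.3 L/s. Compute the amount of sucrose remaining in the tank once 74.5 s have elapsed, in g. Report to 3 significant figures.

2.33 g

Total volume: dV/dt = Q_in − Q_out = 33.500 L/s, so V(t) = 1450 + 33.500 t and V(74.5) = 3945.8 L.
No sucrose enters, so dm/dt = −Q_out · (m/V).
Separate: dm/m = −Q_out dt/V(t) ⇒ ln(m/m₀) = −(Q_out/(Q_in−Q_out)) ln(V/V₀).
m = m₀ (V₀/V)^(Q_out/(Q_in−Q_out)) = 9.04 × (1450/3945.8)^(1.3522) = 2.3349 g.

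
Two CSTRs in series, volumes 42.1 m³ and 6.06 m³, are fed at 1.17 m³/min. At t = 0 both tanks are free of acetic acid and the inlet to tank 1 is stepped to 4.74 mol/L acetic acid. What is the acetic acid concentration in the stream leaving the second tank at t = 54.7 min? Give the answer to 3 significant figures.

3.53 mol/L

Time constants: τᵢ = Vᵢ/Q for each well-mixed tank.
τ₁ = 42.1/1.17 = 35.983 min; τ₂ = 6.06/1.17 = 5.1795 min.
Solving the cascade with C₁(0)=C₂(0)=0 gives C₂(t) = C_in[1 − (τ₁ e^(−t/τ₁) − τ₂ e^(−t/τ₂))/(τ₁ − τ₂)].
At t = 54.7: e^(−t/τ₁) = 0.21868, e^(−t/τ₂) = 2.5910e-05.
C₂ = 4.74·[1 − (35.983·0.21868 − 5.1795·2.5910e-05)/(30.803)] = 4.74·0.74456 = 3.5292 mol/L.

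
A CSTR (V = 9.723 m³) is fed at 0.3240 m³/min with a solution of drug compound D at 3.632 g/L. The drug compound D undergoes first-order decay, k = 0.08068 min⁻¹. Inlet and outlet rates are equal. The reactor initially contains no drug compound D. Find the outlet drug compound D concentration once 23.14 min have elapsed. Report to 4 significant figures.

0.9857 g/L

Accumulation = in − out − consumed: V dC/dt = Q C_in − Q C − k V C.
dC/dt = (Q/V) C_in − (Q/V + k) C; effective rate a = Q/V + k = 0.0333230 + 0.08068 = 0.114003 min⁻¹.
C_ss = Q C_in/(Q + kV) = 1.06163 g/L; C(t) = C_ss + (C₀ − C_ss) e^(−a t).
C(23.14) = 1.06163 + (-1.06163)·e^(−0.114003·23.14) = 1.06163 + (-1.06163)·0.0715020 = 0.985723 g/L.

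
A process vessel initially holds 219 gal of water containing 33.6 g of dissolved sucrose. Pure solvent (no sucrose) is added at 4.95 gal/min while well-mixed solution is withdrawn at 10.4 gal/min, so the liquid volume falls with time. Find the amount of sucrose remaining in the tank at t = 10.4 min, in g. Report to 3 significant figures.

Total volume: dV/dt = Q_in − Q_out = -5.4500 gal/min, so V(t) = 219 − 5.4500 t and V(10.4) = 162.32 gal.
Solute balance: dm/dt = 0 − Q_out C = −Q_out m/V(t).
dm/m = −Q_out dt/(V₀ − 5.4500 t); integrating gives ln(m/m₀) = −(Q_out/(Q_in−Q_out)) ln(V/V₀).
m = m₀ (V₀/V)^(Q_out/(Q_in−Q_out)) = 33.6 × (219/162.32)^(-1.9083) = 18.973 g.

19.0 g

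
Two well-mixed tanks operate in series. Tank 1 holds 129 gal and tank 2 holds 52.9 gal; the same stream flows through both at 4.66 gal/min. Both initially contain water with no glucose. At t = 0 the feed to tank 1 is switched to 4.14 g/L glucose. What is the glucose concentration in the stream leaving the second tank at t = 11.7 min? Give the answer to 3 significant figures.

0.568 g/L

Time constants: τᵢ = Vᵢ/Q for each well-mixed tank.
τ₁ = 129/4.66 = 27.682 min; τ₂ = 52.9/4.66 = 11.352 min.
Solving the cascade with C₁(0)=C₂(0)=0 gives C₂(t) = C_in[1 − (τ₁ e^(−t/τ₁) − τ₂ e^(−t/τ₂))/(τ₁ − τ₂)].
At t = 11.7: e^(−t/τ₁) = 0.65531, e^(−t/τ₂) = 0.35677.
C₂ = 4.14·[1 − (27.682·0.65531 − 11.352·0.35677)/(16.330)] = 4.14·0.13717 = 0.56788 g/L.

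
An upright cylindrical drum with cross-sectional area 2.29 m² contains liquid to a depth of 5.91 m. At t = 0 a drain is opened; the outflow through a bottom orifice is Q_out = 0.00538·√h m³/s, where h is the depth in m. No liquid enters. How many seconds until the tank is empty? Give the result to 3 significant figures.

Accumulation of liquid (constant cross-section A): A dh/dt = −0.00538 √h.
This is separable: 2 d(√h)/dt = −0.00538/A, so √h = √h₀ − (0.00538/(2A)) t.
Tank is empty when √h = 0: t_empty = 2A√h₀/0.00538.
t_empty = 2·2.29·√5.91/0.00538 = 4.5800·2.4310/0.00538 = 2069.6 s.

2070 s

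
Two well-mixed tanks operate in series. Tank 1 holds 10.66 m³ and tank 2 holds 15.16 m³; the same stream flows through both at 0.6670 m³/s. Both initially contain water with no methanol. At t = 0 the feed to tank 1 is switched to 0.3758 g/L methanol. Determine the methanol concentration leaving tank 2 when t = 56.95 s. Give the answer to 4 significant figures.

0.2977 g/L

Species balance on tank i: dCᵢ/dt = (Cᵢ₋₁ − Cᵢ)/τᵢ with τᵢ = Vᵢ/Q.
τ₁ = 10.66/0.6670 = 15.9820 s; τ₂ = 15.16/0.6670 = 22.7286 s.
Tank 1: C₁ = C_in(1 − e^(−t/τ₁)). Tank 2 (τ₁ ≠ τ₂): C₂ = C_in[1 − (τ₁ e^(−t/τ₁) − τ₂ e^(−t/τ₂))/(τ₁ − τ₂)].
At t = 56.95: e^(−t/τ₁) = 0.0283428, e^(−t/τ₂) = 0.0816225.
C₂ = 0.3758·[1 − (15.9820·0.0283428 − 22.7286·0.0816225)/(-6.74663)] = 0.3758·0.792164 = 0.297695 g/L.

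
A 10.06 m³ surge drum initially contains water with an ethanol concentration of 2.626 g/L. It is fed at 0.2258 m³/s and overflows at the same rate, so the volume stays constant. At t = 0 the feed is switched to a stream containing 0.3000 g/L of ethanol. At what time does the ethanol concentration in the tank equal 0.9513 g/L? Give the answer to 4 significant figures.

56.71 s

Species balance: V dC/dt = Q(C_in − C) ⇒ τ = V/Q = 44.5527 s.
C(t) = C_in + (C₀ − C_in) e^(−t/τ). Set C = 0.9513 and solve for t:
e^(−t/τ) = (C − C_in)/(C₀ − C_in) = (0.9513 − 0.3000)/(2.626 − 0.3000) = 0.280009
t = −τ ln(…) = 44.5527 × 1.27293 = 56.7127 s.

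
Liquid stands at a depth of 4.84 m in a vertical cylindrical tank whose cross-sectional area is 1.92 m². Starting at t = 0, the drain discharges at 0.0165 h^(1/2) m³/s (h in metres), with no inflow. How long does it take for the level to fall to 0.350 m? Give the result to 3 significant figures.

A dh/dt = −Q_out = −0.0165 √h.
∫ h^(−1/2) dh = −(0.0165/A) ∫ dt, giving 2√h = 2√h₀ − (0.0165/A) t.
t = 2A(√h₀ − √h)/0.0165 = 2·1.92·(√4.84 − √0.350)/0.0165
  = 3.8400 × (2.2000 − 0.59161) / 0.0165 = 374.32 s.

374 s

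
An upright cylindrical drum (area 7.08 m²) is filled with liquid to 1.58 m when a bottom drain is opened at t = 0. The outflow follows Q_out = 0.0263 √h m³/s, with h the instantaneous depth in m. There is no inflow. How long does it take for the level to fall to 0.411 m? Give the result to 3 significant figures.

Volume balance on the tank: A dh/dt = −0.0263 √h.
∫ h^(−1/2) dh = −(0.0263/A) ∫ dt, giving 2√h = 2√h₀ − (0.0263/A) t.
t = 2A(√h₀ − √h)/0.0263 = 2·7.08·(√1.58 − √0.411)/0.0263
  = 14.160 × (1.2570 − 0.64109) / 0.0263 = 331.60 s.

332 s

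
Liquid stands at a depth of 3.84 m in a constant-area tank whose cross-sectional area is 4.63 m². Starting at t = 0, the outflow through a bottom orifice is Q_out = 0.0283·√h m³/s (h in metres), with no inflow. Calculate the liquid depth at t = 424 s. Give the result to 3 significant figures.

0.441 m

A dh/dt = −Q_out = −0.0283 √h.
This is separable: 2 d(√h)/dt = −0.0283/A, so √h = √h₀ − (0.0283/(2A)) t.
√h = √3.84 − 0.0283·424/(2·4.63) = 1.9596 − 1.2958 = 0.66378.
h = 0.66378² = 0.44061 m.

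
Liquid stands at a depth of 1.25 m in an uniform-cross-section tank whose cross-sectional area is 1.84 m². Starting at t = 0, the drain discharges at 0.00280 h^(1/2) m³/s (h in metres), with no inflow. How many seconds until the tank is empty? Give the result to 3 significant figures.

1470 s

A dh/dt = −Q_out = −0.00280 √h.
This is separable: 2 d(√h)/dt = −0.00280/A, so √h = √h₀ − (0.00280/(2A)) t.
Set h = 0: 2√h₀ = (0.00280/A) t_empty ⇒ t_empty = 2A√h₀/0.00280.
t_empty = 2·1.84·√1.25/0.00280 = 3.6800·1.1180/0.00280 = 1469.4 s.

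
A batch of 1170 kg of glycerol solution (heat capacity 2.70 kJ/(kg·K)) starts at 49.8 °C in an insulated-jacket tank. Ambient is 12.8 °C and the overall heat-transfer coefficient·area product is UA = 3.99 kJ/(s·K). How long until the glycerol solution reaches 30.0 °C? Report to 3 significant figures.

Lumped-capacitance energy balance: M c_p dT/dt = UA(T_amb − T).
τ = M c_p/UA = 791.73 s; T_ss = T_amb = 12.800 °C.
T(t) = T_ss + (T₀ − T_ss)e^(−t/τ); set T = 30.0:
t = −τ ln[(T − T_ss)/(T₀ − T_ss)] = −791.73 · ln(0.46486) = 606.47 s.

606 s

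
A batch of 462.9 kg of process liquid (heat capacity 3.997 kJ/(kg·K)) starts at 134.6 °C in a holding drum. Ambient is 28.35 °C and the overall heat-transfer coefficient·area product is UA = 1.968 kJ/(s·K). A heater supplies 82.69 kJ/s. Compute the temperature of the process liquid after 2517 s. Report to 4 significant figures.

Energy balance: M c_p dT/dt = −UA(T − T_amb) + Q̇.
dT/dt = (T_ss − T)/τ with T_ss = T_amb + Q̇/UA = 28.35 + 82.69/1.968 = 70.3673 °C, τ = M c_p/UA = 462.9·3.997/1.968 = 940.148 s.
This is linear first-order; T(t) = T_ss + (T₀ − T_ss) e^(−t/τ).
T(2517) = 70.3673 + (64.2327)·0.0687528 = 74.7835 °C.

74.78 °C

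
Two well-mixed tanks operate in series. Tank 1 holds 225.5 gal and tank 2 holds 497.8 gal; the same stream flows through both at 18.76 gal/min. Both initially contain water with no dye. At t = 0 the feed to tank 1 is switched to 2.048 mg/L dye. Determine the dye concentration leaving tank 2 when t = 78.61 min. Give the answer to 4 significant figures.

1.857 mg/L

Species balance on tank i: dCᵢ/dt = (Cᵢ₋₁ − Cᵢ)/τᵢ with τᵢ = Vᵢ/Q.
τ₁ = 225.5/18.76 = 12.0203 min; τ₂ = 497.8/18.76 = 26.5352 min.
Tank 1: C₁ = C_in(1 − e^(−t/τ₁)). Tank 2 (τ₁ ≠ τ₂): C₂ = C_in[1 − (τ₁ e^(−t/τ₁) − τ₂ e^(−t/τ₂))/(τ₁ − τ₂)].
At t = 78.61: e^(−t/τ₁) = 0.00144479, e^(−t/τ₂) = 0.0516905.
C₂ = 2.048·[1 − (12.0203·0.00144479 − 26.5352·0.0516905)/(-14.5149)] = 2.048·0.906700 = 1.85692 mg/L.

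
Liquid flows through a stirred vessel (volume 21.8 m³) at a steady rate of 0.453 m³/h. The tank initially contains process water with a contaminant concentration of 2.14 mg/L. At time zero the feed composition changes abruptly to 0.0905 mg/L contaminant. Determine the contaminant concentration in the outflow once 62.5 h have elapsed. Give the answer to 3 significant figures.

Species balance on the tank: V dC/dt = Q(C_in − C).
Time constant τ = V/Q = 21.8/0.453 = 48.124 h.
Solution: C(t) = C_in + (C₀ − C_in) e^(−t/τ).
C(62.5) = 0.0905 + (2.14 − 0.0905)·e^(−62.5/48.124) = 0.0905 + (2.0495)·0.27288 = 0.64976 mg/L.

0.650 mg/L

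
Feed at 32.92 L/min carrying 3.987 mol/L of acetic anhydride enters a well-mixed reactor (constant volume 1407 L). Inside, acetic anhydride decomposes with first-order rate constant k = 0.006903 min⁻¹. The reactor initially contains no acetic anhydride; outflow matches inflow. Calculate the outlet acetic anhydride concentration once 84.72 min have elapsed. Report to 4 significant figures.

Species balance: V dC/dt = Q C_in − Q C − k V C.
dC/dt = (Q/V) C_in − (Q/V + k) C; effective rate a = Q/V + k = 0.0233973 + 0.006903 = 0.0303003 min⁻¹.
C_ss = Q C_in/(Q + kV) = 3.07868 mol/L; C(t) = C_ss + (C₀ − C_ss) e^(−a t).
C(84.72) = 3.07868 + (-3.07868)·e^(−0.0303003·84.72) = 3.07868 + (-3.07868)·0.0767623 = 2.84236 mol/L.

2.842 mol/L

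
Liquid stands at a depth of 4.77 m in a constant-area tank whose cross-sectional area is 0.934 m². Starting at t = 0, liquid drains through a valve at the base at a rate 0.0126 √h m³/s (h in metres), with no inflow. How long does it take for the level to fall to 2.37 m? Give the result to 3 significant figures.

95.6 s

Unsteady balance on liquid volume: A dh/dt = −0.0126 √h.
This is separable: 2 d(√h)/dt = −0.0126/A, so √h = √h₀ − (0.0126/(2A)) t.
t = 2A(√h₀ − √h)/0.0126 = 2·0.934·(√4.77 − √2.37)/0.0126
  = 1.8680 × (2.1840 − 1.5395) / 0.0126 = 95.557 s.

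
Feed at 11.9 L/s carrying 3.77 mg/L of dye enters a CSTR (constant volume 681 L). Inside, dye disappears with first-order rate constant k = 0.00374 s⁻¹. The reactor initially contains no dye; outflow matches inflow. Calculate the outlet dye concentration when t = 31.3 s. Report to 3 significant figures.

Accumulation = in − out − consumed: V dC/dt = Q C_in − Q C − k V C.
dC/dt = (Q/V) C_in − (Q/V + k) C; effective rate a = Q/V + k = 0.017474 + 0.00374 = 0.021214 s⁻¹.
C_ss = Q C_in/(Q + kV) = 3.1054 mg/L; C(t) = C_ss + (C₀ − C_ss) e^(−a t).
C(31.3) = 3.1054 + (-3.1054)·e^(−0.021214·31.3) = 3.1054 + (-3.1054)·0.51478 = 1.5068 mg/L.

1.51 mg/L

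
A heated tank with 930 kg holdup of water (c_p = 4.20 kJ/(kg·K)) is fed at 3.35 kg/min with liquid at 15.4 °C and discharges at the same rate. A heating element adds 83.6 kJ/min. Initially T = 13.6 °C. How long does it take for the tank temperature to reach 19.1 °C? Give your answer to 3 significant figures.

M c_p dT/dt = ṁ c_p (T_in − T) + Q̇.
τ = M/ṁ = 277.61 min; T_ss = T_in + Q̇/(ṁ c_p) = 21.342 °C.
T(t) = T_ss + (T₀ − T_ss) e^(−t/τ). Set T = 19.1:
e^(−t/τ) = (19.1 − 21.342)/(13.6 − 21.342) = 0.28956
t = −277.61 · ln(0.28956) = 344.07 min.

344 min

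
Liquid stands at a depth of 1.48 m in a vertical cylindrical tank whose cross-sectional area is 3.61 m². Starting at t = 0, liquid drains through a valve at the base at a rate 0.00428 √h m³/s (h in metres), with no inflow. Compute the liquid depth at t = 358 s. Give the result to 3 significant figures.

With no inflow, A dh/dt = −0.00428 √h.
Separate and integrate: 2(√h − √h₀) = −(0.00428/A) t.
√h = √1.48 − 0.00428·358/(2·3.61) = 1.2166 − 0.21222 = 1.0043.
h = 1.0043² = 1.0087 m.

1.01 m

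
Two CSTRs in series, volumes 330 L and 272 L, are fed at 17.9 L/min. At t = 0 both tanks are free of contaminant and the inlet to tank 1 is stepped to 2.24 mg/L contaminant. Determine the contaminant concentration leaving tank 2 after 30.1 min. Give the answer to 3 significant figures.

1.20 mg/L

Time constants: τᵢ = Vᵢ/Q for each well-mixed tank.
τ₁ = 330/17.9 = 18.436 min; τ₂ = 272/17.9 = 15.196 min.
Tank 1: C₁ = C_in(1 − e^(−t/τ₁)). Tank 2 (τ₁ ≠ τ₂): C₂ = C_in[1 − (τ₁ e^(−t/τ₁) − τ₂ e^(−t/τ₂))/(τ₁ − τ₂)].
At t = 30.1: e^(−t/τ₁) = 0.19540, e^(−t/τ₂) = 0.13795.
C₂ = 2.24·[1 − (18.436·0.19540 − 15.196·0.13795)/(3.2402)] = 2.24·0.53518 = 1.1988 mg/L.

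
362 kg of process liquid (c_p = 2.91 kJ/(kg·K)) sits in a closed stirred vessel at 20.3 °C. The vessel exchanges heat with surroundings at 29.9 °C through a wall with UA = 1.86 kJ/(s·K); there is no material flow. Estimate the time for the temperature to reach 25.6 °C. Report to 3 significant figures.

First-law balance (no shaft work): M c_p dT/dt = −UA(T − T_amb).
τ = M c_p/UA = 566.35 s; T_ss = T_amb = 29.900 °C.
T(t) = T_ss + (T₀ − T_ss)e^(−t/τ); set T = 25.6:
t = −τ ln[(T − T_ss)/(T₀ − T_ss)] = −566.35 · ln(0.44792) = 454.87 s.

455 s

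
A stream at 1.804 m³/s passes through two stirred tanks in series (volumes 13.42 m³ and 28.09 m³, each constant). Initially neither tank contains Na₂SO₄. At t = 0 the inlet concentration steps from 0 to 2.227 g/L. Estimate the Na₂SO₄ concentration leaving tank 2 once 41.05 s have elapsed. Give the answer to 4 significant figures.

1.930 g/L

Species balance on tank i: dCᵢ/dt = (Cᵢ₋₁ − Cᵢ)/τᵢ with τᵢ = Vᵢ/Q.
τ₁ = 13.42/1.804 = 7.43902 s; τ₂ = 28.09/1.804 = 15.5710 s.
Solving the cascade with C₁(0)=C₂(0)=0 gives C₂(t) = C_in[1 − (τ₁ e^(−t/τ₁) − τ₂ e^(−t/τ₂))/(τ₁ − τ₂)].
At t = 41.05: e^(−t/τ₁) = 0.00401308, e^(−t/τ₂) = 0.0716244.
C₂ = 2.227·[1 − (7.43902·0.00401308 − 15.5710·0.0716244)/(-8.13193)] = 2.227·0.866525 = 1.92975 g/L.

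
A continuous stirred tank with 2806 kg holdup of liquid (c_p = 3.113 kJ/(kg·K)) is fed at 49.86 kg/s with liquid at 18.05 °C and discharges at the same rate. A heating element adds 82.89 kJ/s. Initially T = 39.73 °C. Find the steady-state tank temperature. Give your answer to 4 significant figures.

18.58 °C

M c_p dT/dt = ṁ c_p (T_in − T) + Q̇.
At steady state dT/dt = 0 ⇒ T_ss = T_in + Q̇/(ṁ c_p) = 18.05 + 82.89/(49.86·3.113) = 18.5840 °C.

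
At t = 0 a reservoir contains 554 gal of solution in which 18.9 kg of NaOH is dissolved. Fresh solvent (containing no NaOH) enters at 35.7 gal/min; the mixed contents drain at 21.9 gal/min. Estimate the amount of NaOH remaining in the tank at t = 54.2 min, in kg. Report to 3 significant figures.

4.87 kg

Total volume: dV/dt = Q_in − Q_out = 13.800 gal/min, so V(t) = 554 + 13.800 t and V(54.2) = 1302.0 gal.
No NaOH enters, so dm/dt = −Q_out · (m/V).
Separate: dm/m = −Q_out dt/V(t) ⇒ ln(m/m₀) = −(Q_out/(Q_in−Q_out)) ln(V/V₀).
m = m₀ (V₀/V)^(Q_out/(Q_in−Q_out)) = 18.9 × (554/1302.0)^(1.5870) = 4.8704 kg.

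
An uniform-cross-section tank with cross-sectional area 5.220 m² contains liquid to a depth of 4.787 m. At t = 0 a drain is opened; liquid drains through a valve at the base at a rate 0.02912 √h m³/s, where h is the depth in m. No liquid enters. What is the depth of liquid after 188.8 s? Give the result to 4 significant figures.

With no inflow, A dh/dt = −0.02912 √h.
This is separable: 2 d(√h)/dt = −0.02912/A, so √h = √h₀ − (0.02912/(2A)) t.
√h = √4.787 − 0.02912·188.8/(2·5.220) = 2.18792 − 0.526615 = 1.66131.
h = 1.66131² = 2.75994 m.

2.760 m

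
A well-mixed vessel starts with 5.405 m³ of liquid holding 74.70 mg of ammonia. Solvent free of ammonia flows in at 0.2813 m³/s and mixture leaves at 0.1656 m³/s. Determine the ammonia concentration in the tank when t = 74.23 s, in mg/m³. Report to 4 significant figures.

1.368 mg/m³

Total volume: dV/dt = Q_in − Q_out = 0.115700 m³/s, so V(t) = 5.405 + 0.115700 t and V(74.23) = 13.9934 m³.
No ammonia enters, so dm/dt = −Q_out · (m/V).
dm/m = −Q_out dt/(V₀ + 0.115700 t); integrating gives ln(m/m₀) = −(Q_out/(Q_in−Q_out)) ln(V/V₀).
m = m₀ (V₀/V)^(Q_out/(Q_in−Q_out)) = 74.70 × (5.405/13.9934)^(1.43129) = 19.1433 mg.
C = m/V = 19.1433/13.9934 = 1.36802 mg/m³.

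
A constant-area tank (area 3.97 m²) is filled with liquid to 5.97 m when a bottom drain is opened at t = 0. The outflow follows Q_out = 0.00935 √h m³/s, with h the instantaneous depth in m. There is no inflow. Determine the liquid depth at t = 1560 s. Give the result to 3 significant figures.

0.368 m

Volume balance on the tank: A dh/dt = −0.00935 √h.
∫ h^(−1/2) dh = −(0.00935/A) ∫ dt, giving 2√h = 2√h₀ − (0.00935/A) t.
√h = √5.97 − 0.00935·1560/(2·3.97) = 2.4434 − 1.8370 = 0.60633.
h = 0.60633² = 0.36764 m.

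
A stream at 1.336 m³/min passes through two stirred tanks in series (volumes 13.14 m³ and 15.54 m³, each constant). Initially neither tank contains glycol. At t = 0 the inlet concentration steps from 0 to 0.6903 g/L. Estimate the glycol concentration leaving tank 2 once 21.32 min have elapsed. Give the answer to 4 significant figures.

Time constants: τᵢ = Vᵢ/Q for each well-mixed tank.
τ₁ = 13.14/1.336 = 9.83533 min; τ₂ = 15.54/1.336 = 11.6317 min.
Solving the cascade with C₁(0)=C₂(0)=0 gives C₂(t) = C_in[1 − (τ₁ e^(−t/τ₁) − τ₂ e^(−t/τ₂))/(τ₁ − τ₂)].
At t = 21.32: e^(−t/τ₁) = 0.114441, e^(−t/τ₂) = 0.159946.
C₂ = 0.6903·[1 − (9.83533·0.114441 − 11.6317·0.159946)/(-1.79641)] = 0.6903·0.590912 = 0.407906 g/L.

0.4079 g/L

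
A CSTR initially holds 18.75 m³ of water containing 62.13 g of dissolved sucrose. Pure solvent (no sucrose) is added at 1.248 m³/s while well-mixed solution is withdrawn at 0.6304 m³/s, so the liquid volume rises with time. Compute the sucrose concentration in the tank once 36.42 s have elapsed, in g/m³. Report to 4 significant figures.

0.6738 g/m³

Let m(t) be the amount of sucrose. Volume: V(t) = V₀ + (Q_in − Q_out) t = 18.75 + 0.617600 t; V(36.42) = 41.2430 m³.
Solute balance: dm/dt = 0 − Q_out C = −Q_out m/V(t).
Separate: dm/m = −Q_out dt/V(t) ⇒ ln(m/m₀) = −(Q_out/(Q_in−Q_out)) ln(V/V₀).
m = m₀ (V₀/V)^(Q_out/(Q_in−Q_out)) = 62.13 × (18.75/41.2430)^(1.02073) = 27.7880 g.
C = m/V = 27.7880/41.2430 = 0.673763 g/m³.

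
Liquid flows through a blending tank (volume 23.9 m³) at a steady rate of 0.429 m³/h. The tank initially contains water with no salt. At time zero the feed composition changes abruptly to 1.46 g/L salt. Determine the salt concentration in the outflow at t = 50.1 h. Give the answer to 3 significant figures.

Species balance on the tank: V dC/dt = Q(C_in − C).
Rewrite as dC/dt + C/τ = C_in/τ, τ = V/Q = 55.711 h.
Integrating: C(t) = C_in + (C₀ − C_in) e^(−t/τ).
C(50.1) = 1.46 + (0 − 1.46)·e^(−50.1/55.711) = 1.46 + (-1.4600)·0.40686 = 0.86598 g/L.

0.866 g/L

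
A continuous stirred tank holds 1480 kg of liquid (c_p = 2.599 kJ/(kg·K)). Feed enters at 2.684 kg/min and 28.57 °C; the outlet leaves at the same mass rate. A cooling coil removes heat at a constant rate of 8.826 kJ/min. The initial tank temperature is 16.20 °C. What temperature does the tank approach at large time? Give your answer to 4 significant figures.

27.30 °C

M c_p dT/dt = ṁ c_p (T_in − T) − Q̇.
At steady state dT/dt = 0 ⇒ T_ss = T_in − Q̇/(ṁ c_p) = 28.57 − 8.826/(2.684·2.599) = 27.3048 °C.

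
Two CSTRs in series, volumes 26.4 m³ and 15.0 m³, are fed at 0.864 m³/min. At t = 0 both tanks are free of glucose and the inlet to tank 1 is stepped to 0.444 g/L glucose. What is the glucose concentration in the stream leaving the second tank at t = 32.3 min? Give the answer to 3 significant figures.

Each tank obeys Vᵢ dCᵢ/dt = Q(Cᵢ₋₁ − Cᵢ), so τᵢ = Vᵢ/Q.
τ₁ = 26.4/0.864 = 30.556 min; τ₂ = 15.0/0.864 = 17.361 min.
Solving the cascade with C₁(0)=C₂(0)=0 gives C₂(t) = C_in[1 − (τ₁ e^(−t/τ₁) − τ₂ e^(−t/τ₂))/(τ₁ − τ₂)].
At t = 32.3: e^(−t/τ₁) = 0.34747, e^(−t/τ₂) = 0.15560.
C₂ = 0.444·[1 − (30.556·0.34747 − 17.361·0.15560)/(13.194)] = 0.444·0.40008 = 0.17763 g/L.

0.178 g/L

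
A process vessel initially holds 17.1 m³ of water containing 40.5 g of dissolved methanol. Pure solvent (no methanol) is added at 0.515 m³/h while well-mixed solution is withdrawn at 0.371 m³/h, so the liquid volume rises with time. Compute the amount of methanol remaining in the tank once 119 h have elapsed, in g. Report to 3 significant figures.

Let m(t) be the amount of methanol. Volume: V(t) = V₀ + (Q_in − Q_out) t = 17.1 + 0.14400 t; V(119) = 34.236 m³.
No methanol enters, so dm/dt = −Q_out · (m/V).
dm/m = −Q_out dt/(V₀ + 0.14400 t); integrating gives ln(m/m₀) = −(Q_out/(Q_in−Q_out)) ln(V/V₀).
m = m₀ (V₀/V)^(Q_out/(Q_in−Q_out)) = 40.5 × (17.1/34.236)^(2.5764) = 6.7719 g.

6.77 g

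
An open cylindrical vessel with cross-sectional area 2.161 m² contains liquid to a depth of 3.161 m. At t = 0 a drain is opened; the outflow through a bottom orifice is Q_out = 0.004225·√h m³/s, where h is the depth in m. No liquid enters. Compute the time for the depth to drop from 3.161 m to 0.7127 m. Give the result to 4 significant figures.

955.1 s

Mass balance (ρ constant): A dh/dt = −0.004225 √h.
Separate and integrate: 2(√h − √h₀) = −(0.004225/A) t.
t = 2A(√h₀ − √h)/0.004225 = 2·2.161·(√3.161 − √0.7127)/0.004225
  = 4.32200 × (1.77792 − 0.844216) / 0.004225 = 955.141 s.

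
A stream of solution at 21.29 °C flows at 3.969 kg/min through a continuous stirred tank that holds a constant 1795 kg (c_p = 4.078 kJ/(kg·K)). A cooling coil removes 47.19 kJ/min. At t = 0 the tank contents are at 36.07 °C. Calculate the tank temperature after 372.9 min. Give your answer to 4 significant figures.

26.13 °C

First-law balance (no shaft work): M c_p dT/dt = ṁ c_p (T_in − T) − 47.19.
τ = M/ṁ = 452.255 min; T_ss = T_in − Q̇/(ṁ c_p) = 21.29 − 47.19/(3.969·4.078) = 18.3744 °C.
Solution: T(t) = T_ss + (T₀ − T_ss) e^(−t/τ).
T(372.9) = 18.3744 + (17.6956)·e^(−372.9/452.255) = 18.3744 + (17.6956)·0.438439 = 26.1329 °C.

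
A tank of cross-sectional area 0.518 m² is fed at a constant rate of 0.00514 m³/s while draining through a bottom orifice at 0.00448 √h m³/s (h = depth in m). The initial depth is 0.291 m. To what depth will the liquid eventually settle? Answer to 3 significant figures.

A dh/dt = Q_in − 0.00448 √h. Steady state requires inflow = outflow:
Q_in = 0.00448 √h_ss ⇒ √h_ss = 0.00514/0.00448 = 1.1473.
h_ss = 1.1473² = 1.3163 m. (Since h₀ = 0.291 m < h_ss, the level will rise toward this value.)

1.32 m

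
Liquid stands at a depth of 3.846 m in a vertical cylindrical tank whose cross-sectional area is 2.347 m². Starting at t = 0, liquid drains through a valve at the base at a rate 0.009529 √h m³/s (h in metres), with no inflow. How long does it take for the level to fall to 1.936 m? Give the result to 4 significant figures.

280.6 s

A dh/dt = −Q_out = −0.009529 √h.
∫ h^(−1/2) dh = −(0.009529/A) ∫ dt, giving 2√h = 2√h₀ − (0.009529/A) t.
t = 2A(√h₀ − √h)/0.009529 = 2·2.347·(√3.846 − √1.936)/0.009529
  = 4.69400 × (1.96112 − 1.39140) / 0.009529 = 280.645 s.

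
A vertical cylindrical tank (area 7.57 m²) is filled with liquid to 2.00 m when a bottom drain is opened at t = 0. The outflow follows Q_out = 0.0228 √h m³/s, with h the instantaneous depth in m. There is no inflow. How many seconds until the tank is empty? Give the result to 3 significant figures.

A dh/dt = −Q_out = −0.0228 √h.
This is separable: 2 d(√h)/dt = −0.0228/A, so √h = √h₀ − (0.0228/(2A)) t.
Set h = 0: 2√h₀ = (0.0228/A) t_empty ⇒ t_empty = 2A√h₀/0.0228.
t_empty = 2·7.57·√2.00/0.0228 = 15.140·1.4142/0.0228 = 939.09 s.

939 s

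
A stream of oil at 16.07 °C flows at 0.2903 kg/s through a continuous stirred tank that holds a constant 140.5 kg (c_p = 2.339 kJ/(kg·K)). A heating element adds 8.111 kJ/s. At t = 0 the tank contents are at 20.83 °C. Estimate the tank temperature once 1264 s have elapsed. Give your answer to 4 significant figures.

M c_p dT/dt = ṁ c_p (T_in − T) + Q̇.
Rearrange: dT/dt = (T_ss − T)/τ with τ = M/ṁ = 483.982 s and T_ss = T_in + Q̇/(ṁ c_p) = 28.0153 °C.
This is linear first-order; T(t) = T_ss + (T₀ − T_ss) e^(−t/τ).
T(1264) = 28.0153 + (-7.18530)·e^(−1264/483.982) = 28.0153 + (-7.18530)·0.0734121 = 27.4878 °C.

27.49 °C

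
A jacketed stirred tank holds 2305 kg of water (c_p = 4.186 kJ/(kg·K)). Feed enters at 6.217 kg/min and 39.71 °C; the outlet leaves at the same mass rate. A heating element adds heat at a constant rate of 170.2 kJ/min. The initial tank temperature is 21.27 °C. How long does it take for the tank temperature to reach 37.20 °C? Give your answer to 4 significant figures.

376.4 min

M c_p dT/dt = ṁ c_p (T_in − T) + Q̇.
τ = M/ṁ = 370.758 min; T_ss = T_in + Q̇/(ṁ c_p) = 46.2500 °C.
T(t) = T_ss + (T₀ − T_ss) e^(−t/τ). Set T = 37.20:
e^(−t/τ) = (37.20 − 46.2500)/(21.27 − 46.2500) = 0.362290
t = −370.758 · ln(0.362290) = 376.434 min.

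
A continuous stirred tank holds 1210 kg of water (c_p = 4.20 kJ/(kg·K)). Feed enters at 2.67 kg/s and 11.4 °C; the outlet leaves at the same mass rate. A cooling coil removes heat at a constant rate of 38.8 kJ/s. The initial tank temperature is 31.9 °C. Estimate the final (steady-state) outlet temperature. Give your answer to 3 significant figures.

7.94 °C

M c_p dT/dt = ṁ c_p (T_in − T) − Q̇.
At steady state dT/dt = 0 ⇒ T_ss = T_in − Q̇/(ṁ c_p) = 11.4 − 38.8/(2.67·4.20) = 7.9400 °C.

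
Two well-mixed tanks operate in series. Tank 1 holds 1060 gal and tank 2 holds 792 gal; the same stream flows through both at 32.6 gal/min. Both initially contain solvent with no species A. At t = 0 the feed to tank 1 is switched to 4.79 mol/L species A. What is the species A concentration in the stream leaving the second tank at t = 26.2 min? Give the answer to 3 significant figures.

1.14 mol/L

Each tank obeys Vᵢ dCᵢ/dt = Q(Cᵢ₋₁ − Cᵢ), so τᵢ = Vᵢ/Q.
τ₁ = 1060/32.6 = 32.515 min; τ₂ = 792/32.6 = 24.294 min.
Tank 1: C₁ = C_in(1 − e^(−t/τ₁)). Tank 2 (τ₁ ≠ τ₂): C₂ = C_in[1 − (τ₁ e^(−t/τ₁) − τ₂ e^(−t/τ₂))/(τ₁ − τ₂)].
At t = 26.2: e^(−t/τ₁) = 0.44674, e^(−t/τ₂) = 0.34013.
C₂ = 4.79·[1 − (32.515·0.44674 − 24.294·0.34013)/(8.2209)] = 4.79·0.23819 = 1.1409 mol/L.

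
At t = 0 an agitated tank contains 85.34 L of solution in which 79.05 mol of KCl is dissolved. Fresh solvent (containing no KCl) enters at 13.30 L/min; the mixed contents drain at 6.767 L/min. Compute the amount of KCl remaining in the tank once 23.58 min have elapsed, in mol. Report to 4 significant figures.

27.16 mol

Total volume: dV/dt = Q_in − Q_out = 6.53300 L/min, so V(t) = 85.34 + 6.53300 t and V(23.58) = 239.388 L.
Solute balance: dm/dt = 0 − Q_out C = −Q_out m/V(t).
dm/m = −Q_out dt/(V₀ + 6.53300 t); integrating gives ln(m/m₀) = −(Q_out/(Q_in−Q_out)) ln(V/V₀).
m = m₀ (V₀/V)^(Q_out/(Q_in−Q_out)) = 79.05 × (85.34/239.388)^(1.03582) = 27.1586 mol.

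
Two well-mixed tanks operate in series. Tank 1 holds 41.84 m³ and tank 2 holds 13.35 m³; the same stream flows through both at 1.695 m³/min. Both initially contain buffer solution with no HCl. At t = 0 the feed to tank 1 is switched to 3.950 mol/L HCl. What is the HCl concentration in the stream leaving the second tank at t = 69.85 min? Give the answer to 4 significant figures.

Species balance on tank i: dCᵢ/dt = (Cᵢ₋₁ − Cᵢ)/τᵢ with τᵢ = Vᵢ/Q.
τ₁ = 41.84/1.695 = 24.6844 min; τ₂ = 13.35/1.695 = 7.87611 min.
Tank 1: C₁ = C_in(1 − e^(−t/τ₁)). Tank 2 (τ₁ ≠ τ₂): C₂ = C_in[1 − (τ₁ e^(−t/τ₁) − τ₂ e^(−t/τ₂))/(τ₁ − τ₂)].
At t = 69.85: e^(−t/τ₁) = 0.0590290, e^(−t/τ₂) = 0.000140740.
C₂ = 3.950·[1 − (24.6844·0.0590290 − 7.87611·0.000140740)/(16.8083)] = 3.950·0.913377 = 3.60784 mol/L.

3.608 mol/L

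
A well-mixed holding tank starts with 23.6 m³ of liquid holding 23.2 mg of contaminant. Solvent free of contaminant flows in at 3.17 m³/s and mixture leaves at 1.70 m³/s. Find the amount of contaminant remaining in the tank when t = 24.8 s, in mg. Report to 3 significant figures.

Let m(t) be the amount of contaminant. Volume: V(t) = V₀ + (Q_in − Q_out) t = 23.6 + 1.4700 t; V(24.8) = 60.056 m³.
Solute balance: dm/dt = 0 − Q_out C = −Q_out m/V(t).
Separate: dm/m = −Q_out dt/V(t) ⇒ ln(m/m₀) = −(Q_out/(Q_in−Q_out)) ln(V/V₀).
m = m₀ (V₀/V)^(Q_out/(Q_in−Q_out)) = 23.2 × (23.6/60.056)^(1.1565) = 7.8773 mg.

7.88 mg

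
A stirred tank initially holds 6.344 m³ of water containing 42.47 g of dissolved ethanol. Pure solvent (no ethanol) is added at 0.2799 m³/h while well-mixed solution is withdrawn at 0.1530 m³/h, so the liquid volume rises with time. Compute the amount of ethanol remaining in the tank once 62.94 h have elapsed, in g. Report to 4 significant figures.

15.90 g

Total volume: dV/dt = Q_in − Q_out = 0.126900 m³/h, so V(t) = 6.344 + 0.126900 t and V(62.94) = 14.3311 m³.
Species balance (pure solvent in): dm/dt = −Q_out · m/V(t).
Separate: dm/m = −Q_out dt/V(t) ⇒ ln(m/m₀) = −(Q_out/(Q_in−Q_out)) ln(V/V₀).
m = m₀ (V₀/V)^(Q_out/(Q_in−Q_out)) = 42.47 × (6.344/14.3311)^(1.20567) = 15.8992 g.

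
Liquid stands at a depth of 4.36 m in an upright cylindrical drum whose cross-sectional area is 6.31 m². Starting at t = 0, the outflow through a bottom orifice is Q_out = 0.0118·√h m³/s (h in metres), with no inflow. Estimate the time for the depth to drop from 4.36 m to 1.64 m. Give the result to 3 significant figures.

864 s

With no inflow, A dh/dt = −0.0118 √h.
∫ h^(−1/2) dh = −(0.0118/A) ∫ dt, giving 2√h = 2√h₀ − (0.0118/A) t.
t = 2A(√h₀ − √h)/0.0118 = 2·6.31·(√4.36 − √1.64)/0.0118
  = 12.620 × (2.0881 − 1.2806) / 0.0118 = 863.55 s.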